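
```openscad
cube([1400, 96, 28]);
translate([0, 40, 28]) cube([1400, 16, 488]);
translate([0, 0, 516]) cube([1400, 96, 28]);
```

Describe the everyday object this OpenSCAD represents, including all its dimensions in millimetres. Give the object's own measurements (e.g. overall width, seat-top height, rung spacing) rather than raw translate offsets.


An I-beam lying along x, 1400 mm long. Overall section height 544 mm. Two flanges 96 mm wide (y) and 28 mm thick, one on the floor and one at the top; a web 16 mm thick runs between them, centred on the flange width.


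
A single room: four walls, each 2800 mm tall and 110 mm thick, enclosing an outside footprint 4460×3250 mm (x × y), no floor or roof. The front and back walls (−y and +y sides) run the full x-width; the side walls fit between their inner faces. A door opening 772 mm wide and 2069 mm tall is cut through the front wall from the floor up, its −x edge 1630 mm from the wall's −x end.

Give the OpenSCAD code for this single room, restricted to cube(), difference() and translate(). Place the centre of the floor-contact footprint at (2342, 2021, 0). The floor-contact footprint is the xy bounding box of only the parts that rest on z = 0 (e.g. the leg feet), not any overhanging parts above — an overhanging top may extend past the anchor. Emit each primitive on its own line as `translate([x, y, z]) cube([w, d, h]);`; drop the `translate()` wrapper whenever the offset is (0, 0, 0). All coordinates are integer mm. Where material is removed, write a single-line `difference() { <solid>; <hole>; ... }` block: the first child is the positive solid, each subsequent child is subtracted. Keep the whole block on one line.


difference() { translate([112, 396, 0]) cube([4460, 110, 2800]); translate([1742, 396, 0]) cube([772, 110, 2069]); }
translate([112, 3536, 0]) cube([4460, 110, 2800]);
translate([112, 506, 0]) cube([110, 3030, 2800]);
translate([4462, 506, 0]) cube([110, 3030, 2800]);


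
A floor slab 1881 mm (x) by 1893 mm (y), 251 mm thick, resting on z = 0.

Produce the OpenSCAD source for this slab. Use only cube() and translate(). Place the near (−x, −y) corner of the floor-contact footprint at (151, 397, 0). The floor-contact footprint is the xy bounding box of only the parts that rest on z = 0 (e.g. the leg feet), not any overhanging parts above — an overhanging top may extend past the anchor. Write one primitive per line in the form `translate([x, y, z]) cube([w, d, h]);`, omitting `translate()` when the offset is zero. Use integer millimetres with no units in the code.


translate([151, 397, 0]) cube([1881, 1893, 251]);


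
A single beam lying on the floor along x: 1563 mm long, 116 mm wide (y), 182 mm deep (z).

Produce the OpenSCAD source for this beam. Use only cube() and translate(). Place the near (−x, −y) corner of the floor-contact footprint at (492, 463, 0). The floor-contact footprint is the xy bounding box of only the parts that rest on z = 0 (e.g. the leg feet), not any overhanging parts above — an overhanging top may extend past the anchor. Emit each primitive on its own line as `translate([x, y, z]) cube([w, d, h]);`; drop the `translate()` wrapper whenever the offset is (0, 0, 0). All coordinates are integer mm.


translate([492, 463, 0]) cube([1563, 116, 182]);


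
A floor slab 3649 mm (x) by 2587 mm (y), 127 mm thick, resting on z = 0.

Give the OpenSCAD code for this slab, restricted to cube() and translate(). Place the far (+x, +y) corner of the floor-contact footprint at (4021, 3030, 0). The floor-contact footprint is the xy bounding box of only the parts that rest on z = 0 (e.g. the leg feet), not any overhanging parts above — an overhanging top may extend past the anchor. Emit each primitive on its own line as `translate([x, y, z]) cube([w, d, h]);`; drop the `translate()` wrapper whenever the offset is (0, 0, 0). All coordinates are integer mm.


translate([372, 443, 0]) cube([3649, 2587, 127]);


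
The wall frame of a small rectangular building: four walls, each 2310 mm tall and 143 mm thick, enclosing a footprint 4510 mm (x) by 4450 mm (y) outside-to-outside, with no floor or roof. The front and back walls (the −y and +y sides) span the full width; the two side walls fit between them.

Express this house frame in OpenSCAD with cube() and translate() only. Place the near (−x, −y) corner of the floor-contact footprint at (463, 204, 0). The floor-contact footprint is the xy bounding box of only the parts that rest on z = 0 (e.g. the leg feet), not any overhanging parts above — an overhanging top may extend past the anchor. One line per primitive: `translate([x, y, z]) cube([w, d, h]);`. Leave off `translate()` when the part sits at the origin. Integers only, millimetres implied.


translate([463, 204, 0]) cube([4510, 143, 2310]);
translate([463, 4511, 0]) cube([4510, 143, 2310]);
translate([463, 347, 0]) cube([143, 4164, 2310]);
translate([4830, 347, 0]) cube([143, 4164, 2310]);


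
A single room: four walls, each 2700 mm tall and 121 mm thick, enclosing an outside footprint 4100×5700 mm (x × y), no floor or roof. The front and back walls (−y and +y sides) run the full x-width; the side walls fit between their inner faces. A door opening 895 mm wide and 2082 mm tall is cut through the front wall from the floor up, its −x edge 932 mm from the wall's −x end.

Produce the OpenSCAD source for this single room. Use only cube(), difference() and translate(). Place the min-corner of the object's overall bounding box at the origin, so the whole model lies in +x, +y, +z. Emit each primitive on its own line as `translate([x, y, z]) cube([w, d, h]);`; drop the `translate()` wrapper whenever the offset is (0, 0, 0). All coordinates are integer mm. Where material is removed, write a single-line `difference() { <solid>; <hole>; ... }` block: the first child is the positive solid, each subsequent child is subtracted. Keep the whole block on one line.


difference() { cube([4100, 121, 2700]); translate([932, 0, 0]) cube([895, 121, 2082]); }
translate([0, 5579, 0]) cube([4100, 121, 2700]);
translate([0, 121, 0]) cube([121, 5458, 2700]);
translate([3979, 121, 0]) cube([121, 5458, 2700]);


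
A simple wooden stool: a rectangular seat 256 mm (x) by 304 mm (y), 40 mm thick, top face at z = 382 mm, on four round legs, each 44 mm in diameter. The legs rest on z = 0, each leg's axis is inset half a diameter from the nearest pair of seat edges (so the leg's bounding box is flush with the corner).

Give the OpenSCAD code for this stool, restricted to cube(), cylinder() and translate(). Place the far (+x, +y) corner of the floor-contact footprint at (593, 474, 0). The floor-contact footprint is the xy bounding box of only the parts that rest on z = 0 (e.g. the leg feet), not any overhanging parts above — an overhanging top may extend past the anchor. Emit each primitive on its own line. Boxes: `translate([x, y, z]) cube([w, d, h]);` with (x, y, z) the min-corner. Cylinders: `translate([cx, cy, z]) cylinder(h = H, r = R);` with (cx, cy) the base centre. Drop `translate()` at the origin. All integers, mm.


translate([337, 170, 342]) cube([256, 304, 40]);
translate([359, 192, 0]) cylinder(h = 342, r = 22);
translate([571, 192, 0]) cylinder(h = 342, r = 22);
translate([359, 452, 0]) cylinder(h = 342, r = 22);
translate([571, 452, 0]) cylinder(h = 342, r = 22);


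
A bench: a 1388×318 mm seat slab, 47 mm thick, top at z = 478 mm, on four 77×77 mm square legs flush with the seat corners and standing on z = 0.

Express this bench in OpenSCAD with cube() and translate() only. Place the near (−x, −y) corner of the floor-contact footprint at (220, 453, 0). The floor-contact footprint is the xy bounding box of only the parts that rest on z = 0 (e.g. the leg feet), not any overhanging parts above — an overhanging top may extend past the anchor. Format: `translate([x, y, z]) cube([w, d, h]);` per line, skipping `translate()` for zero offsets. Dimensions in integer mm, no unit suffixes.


// leg_h = 478 − 47 = 431
translate([220, 453, 431]) cube([1388, 318, 47]);
translate([220, 453, 0]) cube([77, 77, 431]);
translate([220, 694, 0]) cube([77, 77, 431]);
translate([1531, 453, 0]) cube([77, 77, 431]);
translate([1531, 694, 0]) cube([77, 77, 431]);


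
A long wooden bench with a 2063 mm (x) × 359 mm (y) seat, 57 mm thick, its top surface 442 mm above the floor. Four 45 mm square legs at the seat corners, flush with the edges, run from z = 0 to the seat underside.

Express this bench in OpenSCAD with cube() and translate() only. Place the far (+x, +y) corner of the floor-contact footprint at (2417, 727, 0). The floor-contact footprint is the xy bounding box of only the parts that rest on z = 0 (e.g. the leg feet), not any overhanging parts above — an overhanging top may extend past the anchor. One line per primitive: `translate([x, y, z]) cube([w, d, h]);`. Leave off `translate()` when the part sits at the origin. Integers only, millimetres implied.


translate([354, 368, 385]) cube([2063, 359, 57]);
translate([354, 368, 0]) cube([45, 45, 385]);
translate([354, 682, 0]) cube([45, 45, 385]);
translate([2372, 368, 0]) cube([45, 45, 385]);
translate([2372, 682, 0]) cube([45, 45, 385]);


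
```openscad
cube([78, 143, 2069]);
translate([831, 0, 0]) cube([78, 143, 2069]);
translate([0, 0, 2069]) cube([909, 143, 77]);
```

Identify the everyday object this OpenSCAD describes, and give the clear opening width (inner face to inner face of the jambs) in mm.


A door frame. The clear opening width is 753 mm.

Two 2069 mm tall posts with a header on top — a door frame. The left jamb is 78 mm wide at x = 0; the right jamb starts at x = 831. The clear opening is 831 − 78 = 753 mm.


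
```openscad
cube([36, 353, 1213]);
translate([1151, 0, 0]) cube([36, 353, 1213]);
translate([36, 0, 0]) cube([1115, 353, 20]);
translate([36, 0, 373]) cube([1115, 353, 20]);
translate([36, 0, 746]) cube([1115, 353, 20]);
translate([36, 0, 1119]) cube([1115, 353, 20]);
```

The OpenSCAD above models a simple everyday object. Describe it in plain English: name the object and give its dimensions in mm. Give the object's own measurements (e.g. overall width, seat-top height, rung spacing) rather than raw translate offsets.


An open bookshelf. Two side panels, each 36 mm thick, 353 mm deep and 1213 mm tall, stand 1187 mm apart (outside-to-outside). Between them sit 4 shelves, each 20 mm thick and 353 mm deep, spanning the full gap between the sides. The bottom shelf rests on the floor (its underside at z = 0) and the clear gap between one shelf's top and the next shelf's underside is 353 mm.


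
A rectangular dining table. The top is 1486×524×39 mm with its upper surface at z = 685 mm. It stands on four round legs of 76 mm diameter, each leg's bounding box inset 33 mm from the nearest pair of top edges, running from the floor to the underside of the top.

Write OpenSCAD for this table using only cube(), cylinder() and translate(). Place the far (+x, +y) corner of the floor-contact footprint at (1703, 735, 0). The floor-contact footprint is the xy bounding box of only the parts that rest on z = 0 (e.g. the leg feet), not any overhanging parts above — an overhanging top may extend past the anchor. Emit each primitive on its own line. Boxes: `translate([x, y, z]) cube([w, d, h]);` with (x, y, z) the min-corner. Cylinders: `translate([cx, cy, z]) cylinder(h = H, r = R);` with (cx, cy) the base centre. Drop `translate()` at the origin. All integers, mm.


// leg_h = 685 - 39 = 646
translate([250, 244, 646]) cube([1486, 524, 39]);
translate([321, 315, 0]) cylinder(h = 646, r = 38);
translate([1665, 315, 0]) cylinder(h = 646, r = 38);
translate([321, 697, 0]) cylinder(h = 646, r = 38);
translate([1665, 697, 0]) cylinder(h = 646, r = 38);


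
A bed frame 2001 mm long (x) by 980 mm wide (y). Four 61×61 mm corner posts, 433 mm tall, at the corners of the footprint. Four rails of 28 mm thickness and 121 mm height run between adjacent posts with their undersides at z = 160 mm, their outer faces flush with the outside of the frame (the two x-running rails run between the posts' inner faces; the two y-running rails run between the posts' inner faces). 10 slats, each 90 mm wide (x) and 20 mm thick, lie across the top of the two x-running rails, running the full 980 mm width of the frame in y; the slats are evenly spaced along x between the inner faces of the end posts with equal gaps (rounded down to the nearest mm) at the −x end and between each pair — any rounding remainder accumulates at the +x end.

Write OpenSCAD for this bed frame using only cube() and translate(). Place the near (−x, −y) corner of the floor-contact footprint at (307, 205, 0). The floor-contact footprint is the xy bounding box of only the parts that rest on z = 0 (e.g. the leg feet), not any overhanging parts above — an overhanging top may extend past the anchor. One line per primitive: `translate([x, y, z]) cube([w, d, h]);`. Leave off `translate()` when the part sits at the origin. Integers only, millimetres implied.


translate([307, 205, 0]) cube([61, 61, 433]);
translate([307, 1124, 0]) cube([61, 61, 433]);
translate([2247, 205, 0]) cube([61, 61, 433]);
translate([2247, 1124, 0]) cube([61, 61, 433]);
translate([368, 205, 160]) cube([1879, 28, 121]);
translate([368, 1157, 160]) cube([1879, 28, 121]);
translate([307, 266, 160]) cube([28, 858, 121]);
translate([2280, 266, 160]) cube([28, 858, 121]);
translate([457, 205, 281]) cube([90, 980, 20]);
translate([636, 205, 281]) cube([90, 980, 20]);
translate([815, 205, 281]) cube([90, 980, 20]);
translate([994, 205, 281]) cube([90, 980, 20]);
translate([1173, 205, 281]) cube([90, 980, 20]);
translate([1352, 205, 281]) cube([90, 980, 20]);
translate([1531, 205, 281]) cube([90, 980, 20]);
translate([1710, 205, 281]) cube([90, 980, 20]);
translate([1889, 205, 281]) cube([90, 980, 20]);
translate([2068, 205, 281]) cube([90, 980, 20]);


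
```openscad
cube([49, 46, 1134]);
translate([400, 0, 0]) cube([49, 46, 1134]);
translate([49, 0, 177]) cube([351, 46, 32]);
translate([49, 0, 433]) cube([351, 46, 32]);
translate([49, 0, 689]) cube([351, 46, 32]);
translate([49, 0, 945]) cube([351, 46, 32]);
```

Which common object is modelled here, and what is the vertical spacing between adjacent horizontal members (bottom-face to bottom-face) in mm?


A ladder. The rung spacing is 256 mm.

Two tall 49×46 posts with 4 short bars between them — a ladder. Adjacent rungs sit at z = 177 and z = 433, so the spacing is 433 − 177 = 256 mm.


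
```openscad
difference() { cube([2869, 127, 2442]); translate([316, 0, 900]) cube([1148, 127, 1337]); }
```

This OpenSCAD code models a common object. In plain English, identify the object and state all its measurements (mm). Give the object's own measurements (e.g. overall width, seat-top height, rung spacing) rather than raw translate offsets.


A wall 2869 mm long (x), 127 mm thick (y), 2442 mm tall, with a rectangular window opening cut through it. The opening is 1148 mm wide and 1337 mm tall; its sill is at z = 900 mm and its near (−x) edge is 316 mm from the wall's −x end. The opening passes through the full wall thickness.


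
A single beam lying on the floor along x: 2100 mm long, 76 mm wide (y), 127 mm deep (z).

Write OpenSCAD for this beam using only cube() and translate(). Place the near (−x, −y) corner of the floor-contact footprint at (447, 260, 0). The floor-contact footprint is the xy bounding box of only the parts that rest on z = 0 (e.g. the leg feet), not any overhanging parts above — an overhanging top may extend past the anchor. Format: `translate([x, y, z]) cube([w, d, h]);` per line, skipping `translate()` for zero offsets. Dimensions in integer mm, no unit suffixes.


translate([447, 260, 0]) cube([2100, 76, 127]);


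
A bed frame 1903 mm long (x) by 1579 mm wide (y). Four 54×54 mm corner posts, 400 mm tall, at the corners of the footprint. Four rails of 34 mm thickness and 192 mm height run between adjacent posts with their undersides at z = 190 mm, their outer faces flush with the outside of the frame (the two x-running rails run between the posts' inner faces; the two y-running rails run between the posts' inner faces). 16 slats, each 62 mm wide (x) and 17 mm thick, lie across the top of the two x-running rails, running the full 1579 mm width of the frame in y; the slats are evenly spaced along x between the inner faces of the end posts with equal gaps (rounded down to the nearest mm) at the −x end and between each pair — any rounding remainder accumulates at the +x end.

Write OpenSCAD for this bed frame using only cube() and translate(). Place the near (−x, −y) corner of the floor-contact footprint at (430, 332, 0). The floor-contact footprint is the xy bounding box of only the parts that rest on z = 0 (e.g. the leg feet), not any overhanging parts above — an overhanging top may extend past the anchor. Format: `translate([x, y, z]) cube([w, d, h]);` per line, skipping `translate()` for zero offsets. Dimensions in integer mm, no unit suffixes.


translate([430, 332, 0]) cube([54, 54, 400]);
translate([430, 1857, 0]) cube([54, 54, 400]);
translate([2279, 332, 0]) cube([54, 54, 400]);
translate([2279, 1857, 0]) cube([54, 54, 400]);
translate([484, 332, 190]) cube([1795, 34, 192]);
translate([484, 1877, 190]) cube([1795, 34, 192]);
translate([430, 386, 190]) cube([34, 1471, 192]);
translate([2299, 386, 190]) cube([34, 1471, 192]);
translate([531, 332, 382]) cube([62, 1579, 17]);
translate([640, 332, 382]) cube([62, 1579, 17]);
translate([749, 332, 382]) cube([62, 1579, 17]);
translate([858, 332, 382]) cube([62, 1579, 17]);
translate([967, 332, 382]) cube([62, 1579, 17]);
translate([1076, 332, 382]) cube([62, 1579, 17]);
translate([1185, 332, 382]) cube([62, 1579, 17]);
translate([1294, 332, 382]) cube([62, 1579, 17]);
translate([1403, 332, 382]) cube([62, 1579, 17]);
translate([1512, 332, 382]) cube([62, 1579, 17]);
translate([1621, 332, 382]) cube([62, 1579, 17]);
translate([1730, 332, 382]) cube([62, 1579, 17]);
translate([1839, 332, 382]) cube([62, 1579, 17]);
translate([1948, 332, 382]) cube([62, 1579, 17]);
translate([2057, 332, 382]) cube([62, 1579, 17]);
translate([2166, 332, 382]) cube([62, 1579, 17]);


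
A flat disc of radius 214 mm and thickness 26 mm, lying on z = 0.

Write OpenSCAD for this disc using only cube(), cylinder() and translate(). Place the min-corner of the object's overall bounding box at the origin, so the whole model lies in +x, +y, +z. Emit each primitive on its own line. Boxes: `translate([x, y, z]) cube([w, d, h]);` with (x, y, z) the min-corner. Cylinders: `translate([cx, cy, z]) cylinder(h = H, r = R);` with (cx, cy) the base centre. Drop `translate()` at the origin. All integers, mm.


translate([214, 214, 0]) cylinder(h = 26, r = 214);


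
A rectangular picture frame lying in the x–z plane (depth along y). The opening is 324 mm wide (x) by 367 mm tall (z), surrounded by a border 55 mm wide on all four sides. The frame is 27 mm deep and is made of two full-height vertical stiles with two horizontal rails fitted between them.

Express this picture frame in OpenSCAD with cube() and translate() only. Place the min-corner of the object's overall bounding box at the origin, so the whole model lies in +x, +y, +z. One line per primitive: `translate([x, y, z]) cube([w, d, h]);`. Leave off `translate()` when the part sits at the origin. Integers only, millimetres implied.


cube([55, 27, 477]);
translate([379, 0, 0]) cube([55, 27, 477]);
translate([55, 0, 0]) cube([324, 27, 55]);
translate([55, 0, 422]) cube([324, 27, 55]);


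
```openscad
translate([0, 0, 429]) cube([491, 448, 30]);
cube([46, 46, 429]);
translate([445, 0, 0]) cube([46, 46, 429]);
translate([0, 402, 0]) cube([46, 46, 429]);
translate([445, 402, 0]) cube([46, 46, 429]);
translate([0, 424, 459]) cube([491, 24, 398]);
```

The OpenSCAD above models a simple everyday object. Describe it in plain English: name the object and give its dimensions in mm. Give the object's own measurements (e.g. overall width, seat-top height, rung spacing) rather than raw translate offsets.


A chair. The seat is a 491×448×30 mm slab with its top at z = 459 mm, on four 46×46 mm corner legs (flush with the seat edges, standing on z = 0). A flat backrest 24 mm thick, 398 mm tall, spans the full seat width and rises from the seat top along its +y edge, rear face flush with the rear of the seat.


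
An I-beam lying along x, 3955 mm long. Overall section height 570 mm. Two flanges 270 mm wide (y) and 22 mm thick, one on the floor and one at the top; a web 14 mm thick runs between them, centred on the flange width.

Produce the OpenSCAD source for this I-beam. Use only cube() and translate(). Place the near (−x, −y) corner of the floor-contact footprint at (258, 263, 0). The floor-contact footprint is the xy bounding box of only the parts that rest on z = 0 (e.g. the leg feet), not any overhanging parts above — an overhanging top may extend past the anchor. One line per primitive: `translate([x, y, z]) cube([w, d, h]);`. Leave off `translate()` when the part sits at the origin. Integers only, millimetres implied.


translate([258, 263, 0]) cube([3955, 270, 22]);
translate([258, 391, 22]) cube([3955, 14, 526]);
translate([258, 263, 548]) cube([3955, 270, 22]);


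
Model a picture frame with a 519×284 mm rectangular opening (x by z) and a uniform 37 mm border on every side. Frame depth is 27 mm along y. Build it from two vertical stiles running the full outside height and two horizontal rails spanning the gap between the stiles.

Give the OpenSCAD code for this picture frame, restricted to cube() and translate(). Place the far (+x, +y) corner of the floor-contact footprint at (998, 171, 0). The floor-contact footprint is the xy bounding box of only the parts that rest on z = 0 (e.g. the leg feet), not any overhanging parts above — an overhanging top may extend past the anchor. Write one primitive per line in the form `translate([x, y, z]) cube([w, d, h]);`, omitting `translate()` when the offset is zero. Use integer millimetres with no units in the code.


translate([405, 144, 0]) cube([37, 27, 358]);
translate([961, 144, 0]) cube([37, 27, 358]);
translate([442, 144, 0]) cube([519, 27, 37]);
translate([442, 144, 321]) cube([519, 27, 37]);


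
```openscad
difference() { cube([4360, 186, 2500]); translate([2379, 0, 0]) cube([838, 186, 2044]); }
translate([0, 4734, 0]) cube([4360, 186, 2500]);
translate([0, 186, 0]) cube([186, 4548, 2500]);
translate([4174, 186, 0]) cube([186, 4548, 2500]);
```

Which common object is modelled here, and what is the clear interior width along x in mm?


A single room. The interior width is 3988 mm.

Four walls enclosing a rectangle with a door in the front wall — a room. Outside width 4360 minus two 186 mm walls gives 3988 mm.


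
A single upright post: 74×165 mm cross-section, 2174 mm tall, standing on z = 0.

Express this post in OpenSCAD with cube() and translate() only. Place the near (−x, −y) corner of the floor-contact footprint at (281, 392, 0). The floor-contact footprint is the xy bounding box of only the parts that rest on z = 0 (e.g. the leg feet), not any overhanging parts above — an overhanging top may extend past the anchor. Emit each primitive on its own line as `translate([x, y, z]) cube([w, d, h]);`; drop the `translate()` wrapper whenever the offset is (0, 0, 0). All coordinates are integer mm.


translate([281, 392, 0]) cube([74, 165, 2174]);


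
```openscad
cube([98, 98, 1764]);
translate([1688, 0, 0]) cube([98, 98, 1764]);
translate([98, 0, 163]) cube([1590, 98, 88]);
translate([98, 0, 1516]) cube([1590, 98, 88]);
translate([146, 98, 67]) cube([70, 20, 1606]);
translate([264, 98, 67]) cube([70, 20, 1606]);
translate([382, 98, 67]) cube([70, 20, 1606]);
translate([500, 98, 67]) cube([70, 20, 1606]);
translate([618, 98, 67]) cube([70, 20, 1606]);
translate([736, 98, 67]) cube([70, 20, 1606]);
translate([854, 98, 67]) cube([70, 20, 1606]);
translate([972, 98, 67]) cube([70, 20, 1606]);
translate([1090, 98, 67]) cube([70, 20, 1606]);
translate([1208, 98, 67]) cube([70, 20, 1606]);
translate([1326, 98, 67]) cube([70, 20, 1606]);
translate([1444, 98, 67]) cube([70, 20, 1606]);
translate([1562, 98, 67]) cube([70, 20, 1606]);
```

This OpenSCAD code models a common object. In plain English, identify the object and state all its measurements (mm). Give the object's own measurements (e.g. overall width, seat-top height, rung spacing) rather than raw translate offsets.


A fence section. Two 98×98 mm posts, 1764 mm tall, stand on the floor with a clear span of 1590 mm between their inner faces. Two horizontal rails of 98×88 mm section span the gap between the posts with their undersides at z = 163 mm and z = 1516 mm, flush with the posts' −y face. 13 pickets, each 70 mm wide, 20 mm thick and 1606 mm tall, are fixed to the +y face of the rails with their bottoms at z = 67 mm, spaced across the span with a 48 mm gap after the −x post and between neighbouring pickets, with 56 mm left before the +x post.


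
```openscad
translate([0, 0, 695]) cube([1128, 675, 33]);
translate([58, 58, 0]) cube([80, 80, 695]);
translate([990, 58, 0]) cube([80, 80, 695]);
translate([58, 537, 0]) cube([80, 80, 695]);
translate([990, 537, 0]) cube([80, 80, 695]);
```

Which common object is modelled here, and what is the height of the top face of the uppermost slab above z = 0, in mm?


A table. The table height is 728 mm.

A 1128×675×33 slab sits at z = 695 on four 80 mm square posts — a table. The top surface is at 695 + 33 = 728 mm.


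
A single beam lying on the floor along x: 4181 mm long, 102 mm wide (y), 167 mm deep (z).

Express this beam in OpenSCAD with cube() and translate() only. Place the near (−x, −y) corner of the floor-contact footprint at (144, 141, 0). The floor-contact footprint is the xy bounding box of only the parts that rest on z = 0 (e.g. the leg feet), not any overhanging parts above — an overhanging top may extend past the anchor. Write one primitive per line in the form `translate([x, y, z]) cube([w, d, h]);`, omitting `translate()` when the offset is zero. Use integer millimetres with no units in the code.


translate([144, 141, 0]) cube([4181, 102, 167]);


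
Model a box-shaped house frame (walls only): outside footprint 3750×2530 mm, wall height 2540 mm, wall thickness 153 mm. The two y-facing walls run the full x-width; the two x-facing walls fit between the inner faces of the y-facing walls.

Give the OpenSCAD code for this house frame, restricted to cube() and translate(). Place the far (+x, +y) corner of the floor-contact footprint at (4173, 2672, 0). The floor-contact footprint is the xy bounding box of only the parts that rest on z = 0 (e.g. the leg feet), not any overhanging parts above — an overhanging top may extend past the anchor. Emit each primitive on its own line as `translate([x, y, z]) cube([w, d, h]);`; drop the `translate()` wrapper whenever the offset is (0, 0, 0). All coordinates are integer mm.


translate([423, 142, 0]) cube([3750, 153, 2540]);
translate([423, 2519, 0]) cube([3750, 153, 2540]);
translate([423, 295, 0]) cube([153, 2224, 2540]);
translate([4020, 295, 0]) cube([153, 2224, 2540]);


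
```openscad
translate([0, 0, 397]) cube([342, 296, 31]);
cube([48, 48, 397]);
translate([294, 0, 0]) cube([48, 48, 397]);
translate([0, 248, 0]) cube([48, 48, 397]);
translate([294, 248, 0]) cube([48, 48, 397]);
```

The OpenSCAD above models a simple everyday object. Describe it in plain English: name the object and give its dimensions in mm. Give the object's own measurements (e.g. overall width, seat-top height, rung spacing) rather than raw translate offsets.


A simple wooden stool: a rectangular seat 342 mm (x) by 296 mm (y), 31 mm thick, top face at z = 428 mm, on four square legs, each 48×48 mm in cross-section. The legs rest on z = 0, each flush with a corner of the seat.


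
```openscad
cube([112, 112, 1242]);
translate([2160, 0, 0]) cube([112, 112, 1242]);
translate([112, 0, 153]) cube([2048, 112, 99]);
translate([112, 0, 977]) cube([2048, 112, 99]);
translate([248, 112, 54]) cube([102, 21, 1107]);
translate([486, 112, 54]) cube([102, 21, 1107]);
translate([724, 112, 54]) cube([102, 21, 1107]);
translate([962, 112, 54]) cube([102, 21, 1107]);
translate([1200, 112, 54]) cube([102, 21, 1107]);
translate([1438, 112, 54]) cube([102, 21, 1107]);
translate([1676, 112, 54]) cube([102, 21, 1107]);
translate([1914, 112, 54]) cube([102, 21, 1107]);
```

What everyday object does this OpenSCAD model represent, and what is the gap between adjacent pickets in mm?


A fence section. The picket gap is 136 mm.

Two posts, two rails, 8 pickets — a fence section. Span 2048 mm holds 8 pickets of 102 mm with 9 equal gaps: ⌊(2048 − 8·102) / 9⌋ = 136 mm.


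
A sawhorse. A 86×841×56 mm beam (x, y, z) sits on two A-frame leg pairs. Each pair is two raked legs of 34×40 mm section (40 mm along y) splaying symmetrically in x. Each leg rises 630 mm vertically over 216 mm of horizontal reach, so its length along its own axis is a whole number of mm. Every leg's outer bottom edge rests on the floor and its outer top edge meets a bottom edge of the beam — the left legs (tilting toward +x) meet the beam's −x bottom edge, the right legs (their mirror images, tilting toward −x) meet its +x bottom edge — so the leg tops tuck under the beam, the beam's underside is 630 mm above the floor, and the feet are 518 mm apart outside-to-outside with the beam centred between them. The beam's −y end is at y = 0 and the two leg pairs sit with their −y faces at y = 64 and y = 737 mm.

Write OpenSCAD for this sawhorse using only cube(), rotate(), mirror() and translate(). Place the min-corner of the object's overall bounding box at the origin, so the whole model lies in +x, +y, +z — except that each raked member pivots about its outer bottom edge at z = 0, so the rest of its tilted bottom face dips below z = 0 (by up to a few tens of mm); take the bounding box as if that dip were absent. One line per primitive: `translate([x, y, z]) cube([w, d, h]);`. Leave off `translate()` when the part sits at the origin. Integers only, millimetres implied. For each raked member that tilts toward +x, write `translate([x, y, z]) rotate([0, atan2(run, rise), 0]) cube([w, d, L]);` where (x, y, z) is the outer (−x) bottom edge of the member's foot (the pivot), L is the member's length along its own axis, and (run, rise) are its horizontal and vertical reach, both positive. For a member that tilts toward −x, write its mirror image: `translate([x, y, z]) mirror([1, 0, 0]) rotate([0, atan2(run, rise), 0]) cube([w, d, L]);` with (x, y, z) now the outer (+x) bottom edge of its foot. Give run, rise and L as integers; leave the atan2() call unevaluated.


translate([216, 0, 630]) cube([86, 841, 56]);
translate([0, 64, 0]) rotate([0, atan2(216, 630), 0]) cube([34, 40, 666]);
translate([518, 64, 0]) mirror([1, 0, 0]) rotate([0, atan2(216, 630), 0]) cube([34, 40, 666]);
translate([0, 737, 0]) rotate([0, atan2(216, 630), 0]) cube([34, 40, 666]);
translate([518, 737, 0]) mirror([1, 0, 0]) rotate([0, atan2(216, 630), 0]) cube([34, 40, 666]);


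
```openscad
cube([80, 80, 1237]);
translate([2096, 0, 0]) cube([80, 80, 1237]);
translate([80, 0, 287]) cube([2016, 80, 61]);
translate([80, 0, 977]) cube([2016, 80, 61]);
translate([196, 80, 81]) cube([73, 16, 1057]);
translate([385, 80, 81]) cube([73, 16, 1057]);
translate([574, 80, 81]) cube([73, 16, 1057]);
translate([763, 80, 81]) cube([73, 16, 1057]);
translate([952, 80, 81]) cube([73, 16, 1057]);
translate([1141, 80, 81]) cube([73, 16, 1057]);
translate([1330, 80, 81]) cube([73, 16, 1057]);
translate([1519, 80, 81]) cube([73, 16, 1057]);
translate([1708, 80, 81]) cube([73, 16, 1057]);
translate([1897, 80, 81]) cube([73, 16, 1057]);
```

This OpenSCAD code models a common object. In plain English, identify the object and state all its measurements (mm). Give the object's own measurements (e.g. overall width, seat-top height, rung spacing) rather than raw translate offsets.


A fence section. Two 80×80 mm posts, 1237 mm tall, stand on the floor with a clear span of 2016 mm between their inner faces. Two horizontal rails of 80×61 mm section span the gap between the posts with their undersides at z = 287 mm and z = 977 mm, flush with the posts' −y face. 10 pickets, each 73 mm wide, 16 mm thick and 1057 mm tall, are fixed to the +y face of the rails with their bottoms at z = 81 mm, spaced across the span with a 116 mm gap after the −x post and between neighbouring pickets, with 126 mm left before the +x post.


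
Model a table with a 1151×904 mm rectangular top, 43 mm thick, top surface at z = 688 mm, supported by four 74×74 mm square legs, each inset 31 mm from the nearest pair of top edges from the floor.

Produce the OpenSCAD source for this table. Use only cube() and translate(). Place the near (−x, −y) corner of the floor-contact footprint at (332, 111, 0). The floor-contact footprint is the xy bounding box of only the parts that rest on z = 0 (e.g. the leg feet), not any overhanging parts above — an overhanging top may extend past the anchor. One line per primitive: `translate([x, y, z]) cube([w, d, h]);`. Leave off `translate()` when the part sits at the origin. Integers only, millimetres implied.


// leg_h = 688 - 43 = 645
translate([301, 80, 645]) cube([1151, 904, 43]);
translate([332, 111, 0]) cube([74, 74, 645]);
translate([1347, 111, 0]) cube([74, 74, 645]);
translate([332, 879, 0]) cube([74, 74, 645]);
translate([1347, 879, 0]) cube([74, 74, 645]);


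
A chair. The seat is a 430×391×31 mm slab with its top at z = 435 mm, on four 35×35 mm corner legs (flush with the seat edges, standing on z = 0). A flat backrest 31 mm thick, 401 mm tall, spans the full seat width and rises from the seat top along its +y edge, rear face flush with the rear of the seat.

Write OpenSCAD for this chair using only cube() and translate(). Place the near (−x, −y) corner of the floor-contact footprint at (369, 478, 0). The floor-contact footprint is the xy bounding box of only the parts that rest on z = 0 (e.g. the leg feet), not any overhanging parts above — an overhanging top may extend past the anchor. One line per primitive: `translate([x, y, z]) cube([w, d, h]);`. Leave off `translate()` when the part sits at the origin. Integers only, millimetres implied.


translate([369, 478, 404]) cube([430, 391, 31]);
translate([369, 478, 0]) cube([35, 35, 404]);
translate([764, 478, 0]) cube([35, 35, 404]);
translate([369, 834, 0]) cube([35, 35, 404]);
translate([764, 834, 0]) cube([35, 35, 404]);
translate([369, 838, 435]) cube([430, 31, 401]);


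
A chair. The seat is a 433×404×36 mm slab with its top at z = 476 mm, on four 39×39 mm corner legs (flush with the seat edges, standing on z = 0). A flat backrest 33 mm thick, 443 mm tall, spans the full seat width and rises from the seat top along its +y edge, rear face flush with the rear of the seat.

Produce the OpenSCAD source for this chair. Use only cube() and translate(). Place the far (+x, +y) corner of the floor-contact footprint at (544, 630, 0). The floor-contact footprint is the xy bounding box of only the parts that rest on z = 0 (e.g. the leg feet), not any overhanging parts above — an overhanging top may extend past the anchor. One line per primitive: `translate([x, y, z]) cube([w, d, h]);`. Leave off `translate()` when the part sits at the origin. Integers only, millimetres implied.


translate([111, 226, 440]) cube([433, 404, 36]);
translate([111, 226, 0]) cube([39, 39, 440]);
translate([505, 226, 0]) cube([39, 39, 440]);
translate([111, 591, 0]) cube([39, 39, 440]);
translate([505, 591, 0]) cube([39, 39, 440]);
translate([111, 597, 476]) cube([433, 33, 443]);


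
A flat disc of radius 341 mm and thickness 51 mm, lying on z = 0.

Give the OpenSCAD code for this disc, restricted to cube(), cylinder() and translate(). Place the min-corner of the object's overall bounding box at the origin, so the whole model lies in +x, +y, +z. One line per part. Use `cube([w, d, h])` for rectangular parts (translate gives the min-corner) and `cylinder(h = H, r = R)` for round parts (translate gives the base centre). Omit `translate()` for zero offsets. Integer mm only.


translate([341, 341, 0]) cylinder(h = 51, r = 341);


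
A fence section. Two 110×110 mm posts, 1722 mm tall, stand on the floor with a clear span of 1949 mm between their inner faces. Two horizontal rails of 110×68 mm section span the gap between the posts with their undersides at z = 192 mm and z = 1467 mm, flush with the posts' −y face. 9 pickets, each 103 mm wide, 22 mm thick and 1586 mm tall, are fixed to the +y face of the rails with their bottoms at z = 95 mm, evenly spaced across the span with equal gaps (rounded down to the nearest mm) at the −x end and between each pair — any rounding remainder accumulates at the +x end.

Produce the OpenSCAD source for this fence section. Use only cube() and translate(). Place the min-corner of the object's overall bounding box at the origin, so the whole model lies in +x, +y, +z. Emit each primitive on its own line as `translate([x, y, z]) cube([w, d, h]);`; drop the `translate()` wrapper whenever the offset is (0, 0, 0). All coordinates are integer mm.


cube([110, 110, 1722]);
translate([2059, 0, 0]) cube([110, 110, 1722]);
translate([110, 0, 192]) cube([1949, 110, 68]);
translate([110, 0, 1467]) cube([1949, 110, 68]);
translate([212, 110, 95]) cube([103, 22, 1586]);
translate([417, 110, 95]) cube([103, 22, 1586]);
translate([622, 110, 95]) cube([103, 22, 1586]);
translate([827, 110, 95]) cube([103, 22, 1586]);
translate([1032, 110, 95]) cube([103, 22, 1586]);
translate([1237, 110, 95]) cube([103, 22, 1586]);
translate([1442, 110, 95]) cube([103, 22, 1586]);
translate([1647, 110, 95]) cube([103, 22, 1586]);
translate([1852, 110, 95]) cube([103, 22, 1586]);


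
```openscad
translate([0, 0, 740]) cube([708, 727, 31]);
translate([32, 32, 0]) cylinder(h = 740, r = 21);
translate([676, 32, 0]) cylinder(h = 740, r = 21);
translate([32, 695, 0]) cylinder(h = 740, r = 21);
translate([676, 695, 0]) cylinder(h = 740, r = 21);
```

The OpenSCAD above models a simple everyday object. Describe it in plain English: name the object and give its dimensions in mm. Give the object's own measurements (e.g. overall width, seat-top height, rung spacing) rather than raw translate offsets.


A table: top 708 mm (x) × 727 mm (y), 31 mm thick, upper face at z = 771 mm, on four round legs of 42 mm diameter, each leg's bounding box inset 11 mm from the nearest pair of top edges from z = 0 to the bottom of the top.


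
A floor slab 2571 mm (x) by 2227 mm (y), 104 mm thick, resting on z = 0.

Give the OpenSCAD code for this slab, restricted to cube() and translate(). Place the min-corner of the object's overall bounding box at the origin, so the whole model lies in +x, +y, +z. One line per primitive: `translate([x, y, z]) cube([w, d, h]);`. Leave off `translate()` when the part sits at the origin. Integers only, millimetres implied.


cube([2571, 2227, 104]);


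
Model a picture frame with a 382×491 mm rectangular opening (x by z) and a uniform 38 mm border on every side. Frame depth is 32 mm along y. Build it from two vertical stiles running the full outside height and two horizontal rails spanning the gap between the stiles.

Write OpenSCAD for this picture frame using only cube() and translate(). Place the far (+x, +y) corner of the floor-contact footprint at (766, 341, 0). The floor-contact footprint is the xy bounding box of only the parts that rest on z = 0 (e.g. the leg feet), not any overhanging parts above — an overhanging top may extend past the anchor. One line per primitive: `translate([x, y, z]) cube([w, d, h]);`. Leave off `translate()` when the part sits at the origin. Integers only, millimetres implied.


translate([308, 309, 0]) cube([38, 32, 567]);
translate([728, 309, 0]) cube([38, 32, 567]);
translate([346, 309, 0]) cube([382, 32, 38]);
translate([346, 309, 529]) cube([382, 32, 38]);


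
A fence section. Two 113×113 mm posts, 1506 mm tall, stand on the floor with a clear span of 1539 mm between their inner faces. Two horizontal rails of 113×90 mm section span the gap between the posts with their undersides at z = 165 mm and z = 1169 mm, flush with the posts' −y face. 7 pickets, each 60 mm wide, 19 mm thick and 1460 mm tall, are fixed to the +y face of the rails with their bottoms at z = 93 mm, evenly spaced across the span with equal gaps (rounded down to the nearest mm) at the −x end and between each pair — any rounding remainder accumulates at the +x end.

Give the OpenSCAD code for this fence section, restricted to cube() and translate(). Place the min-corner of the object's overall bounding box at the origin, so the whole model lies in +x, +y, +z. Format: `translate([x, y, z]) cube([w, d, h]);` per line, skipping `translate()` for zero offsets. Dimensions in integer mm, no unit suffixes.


cube([113, 113, 1506]);
translate([1652, 0, 0]) cube([113, 113, 1506]);
translate([113, 0, 165]) cube([1539, 113, 90]);
translate([113, 0, 1169]) cube([1539, 113, 90]);
translate([252, 113, 93]) cube([60, 19, 1460]);
translate([451, 113, 93]) cube([60, 19, 1460]);
translate([650, 113, 93]) cube([60, 19, 1460]);
translate([849, 113, 93]) cube([60, 19, 1460]);
translate([1048, 113, 93]) cube([60, 19, 1460]);
translate([1247, 113, 93]) cube([60, 19, 1460]);
translate([1446, 113, 93]) cube([60, 19, 1460]);
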